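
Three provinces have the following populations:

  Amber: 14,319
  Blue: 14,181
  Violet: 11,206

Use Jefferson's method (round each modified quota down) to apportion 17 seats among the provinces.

Amber: 6; Blue: 6; Violet: 5

Standard divisor 39706/17 ≈ 2335.647; standard quotas: Amber 6.131, Blue 6.072, Violet 4.798.
Rounding down gives 6, 6, 4 = 16 seats, so the divisor must be adjusted.
With modified divisor 2100: modified quotas Amber 6.819, Blue 6.753, Violet 5.336.
Rounding down: Amber 6, Blue 6, Violet 5 (total 17).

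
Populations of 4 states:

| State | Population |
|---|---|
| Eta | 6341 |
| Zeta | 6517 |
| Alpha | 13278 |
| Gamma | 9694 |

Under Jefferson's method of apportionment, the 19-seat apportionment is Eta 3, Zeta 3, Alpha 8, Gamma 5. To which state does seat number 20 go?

Priority for the next seat is population ÷ (current seats + 1).
Priorities: Eta 1585.250, Zeta 1629.250, Alpha 1475.333, Gamma 1615.667.
Highest priority: Zeta.

Zeta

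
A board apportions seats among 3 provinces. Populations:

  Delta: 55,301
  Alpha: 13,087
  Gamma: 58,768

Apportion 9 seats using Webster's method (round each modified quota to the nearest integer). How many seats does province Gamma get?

4

Standard divisor 127156/9 ≈ 14128.444; standard quotas: Delta 3.914, Alpha 0.926, Gamma 4.160.
Rounding to the nearest integer gives Delta 4, Alpha 1, Gamma 4 — total 9, matching the house size, so no adjustment is needed.
Gamma receives 4.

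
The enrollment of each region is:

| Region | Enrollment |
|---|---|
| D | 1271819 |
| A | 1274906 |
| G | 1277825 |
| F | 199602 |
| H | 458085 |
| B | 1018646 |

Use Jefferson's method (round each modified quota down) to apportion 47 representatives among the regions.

Standard divisor 5500883/47 ≈ 117040.064; standard quotas: D 10.867, A 10.893, G 10.918, F 1.705, H 3.914, B 8.703.
Rounding down gives 10, 10, 10, 1, 3, 8 = 42 seats, so the divisor must be adjusted.
With modified divisor 109800: modified quotas D 11.583, A 11.611, G 11.638, F 1.818, H 4.172, B 9.277.
Rounding down: D 11, A 11, G 11, F 1, H 4, B 9 (total 47).

D 11; A 11; G 11; F 1; H 4; B 9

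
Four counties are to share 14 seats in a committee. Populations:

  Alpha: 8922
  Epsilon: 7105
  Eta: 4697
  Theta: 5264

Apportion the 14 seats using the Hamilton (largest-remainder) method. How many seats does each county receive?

Total 25988; standard divisor 25988/14 ≈ 1856.286.
Standard quotas: Alpha 4.8064, Epsilon 3.8275, Eta 2.5303, Theta 2.8358.
Lower quotas: Alpha 4, Epsilon 3, Eta 2, Theta 2 (sum 11, leaving 3 seats).
Remainders in descending order: Theta 0.8358, Epsilon 0.8275, Alpha 0.8064, Eta 0.5303.
The surplus seats go to Theta, Epsilon, Alpha.

Alpha=5, Epsilon=4, Eta=2, Theta=3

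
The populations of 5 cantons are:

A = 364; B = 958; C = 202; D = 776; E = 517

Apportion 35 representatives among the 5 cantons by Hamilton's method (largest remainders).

A=5, B=12, C=2, D=10, E=6

Total 2817; standard divisor 2817/35 ≈ 80.486.
Standard quotas: A 4.523, B 11.903, C 2.510, D 9.641, E 6.424.
Lower quotas: A 4, B 11, C 2, D 9, E 6 (sum 32, leaving 3 seats).
Remainders in descending order: B 0.903, D 0.641, A 0.523, C 0.510, E 0.424.
The surplus seats go to B, D, A.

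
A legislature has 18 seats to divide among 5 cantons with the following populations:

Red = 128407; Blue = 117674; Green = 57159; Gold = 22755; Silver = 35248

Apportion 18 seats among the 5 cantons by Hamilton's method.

The standard divisor is 361243/18 ≈ 20069.056.
Standard quotas: Red 6.3983, Blue 5.8635, Green 2.8481, Gold 1.1338, Silver 1.7563.
Lower quotas: Red 6, Blue 5, Green 2, Gold 1, Silver 1 (sum 15, leaving 3 seats).
Remainders in descending order: Blue 0.8635, Green 0.8481, Silver 0.7563, Red 0.3983, Gold 0.1338.
The surplus seats go to Blue, Green, Silver.

Red 6; Blue 6; Green 3; Gold 1; Silver 2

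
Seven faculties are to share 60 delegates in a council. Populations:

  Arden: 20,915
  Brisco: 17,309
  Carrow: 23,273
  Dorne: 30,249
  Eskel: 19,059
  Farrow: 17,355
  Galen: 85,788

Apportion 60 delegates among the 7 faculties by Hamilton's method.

The standard divisor is 213948/60 ≈ 3565.8.
Standard quotas: Arden 5.8654, Brisco 4.8542, Carrow 6.5267, Dorne 8.4831, Eskel 5.3449, Farrow 4.8671, Galen 24.0586.
Lower quotas: Arden 5, Brisco 4, Carrow 6, Dorne 8, Eskel 5, Farrow 4, Galen 24 (sum 56, leaving 4 seats).
Remainders in descending order: Farrow 0.8671, Arden 0.8654, Brisco 0.8542, Carrow 0.5267, Dorne 0.4831, Eskel 0.3449, Galen 0.0586.
The surplus seats go to Farrow, Arden, Brisco, Carrow.

Arden=6, Brisco=5, Carrow=7, Dorne=8, Eskel=5, Farrow=5, Galen=24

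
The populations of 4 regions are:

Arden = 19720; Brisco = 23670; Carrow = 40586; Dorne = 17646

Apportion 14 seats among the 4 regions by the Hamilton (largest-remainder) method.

Arden=3; Brisco=3; Carrow=6; Dorne=2

Total 101622; standard divisor 101622/14 ≈ 7258.714.
Standard quotas: Arden 2.7167, Brisco 3.2609, Carrow 5.5913, Dorne 2.4310.
Lower quotas: Arden 2, Brisco 3, Carrow 5, Dorne 2 (sum 12, leaving 2 seats).
Remainders in descending order: Arden 0.7167, Carrow 0.5913, Dorne 0.4310, Brisco 0.2609.
The surplus seats go to Arden, Carrow.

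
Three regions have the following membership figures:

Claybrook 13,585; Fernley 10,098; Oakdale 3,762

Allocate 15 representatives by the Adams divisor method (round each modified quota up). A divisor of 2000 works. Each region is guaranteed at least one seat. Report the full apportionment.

Claybrook: 7, Fernley: 6, Oakdale: 2

With modified divisor 2000: modified quotas Claybrook 6.793, Fernley 5.049, Oakdale 1.881.
Rounding up: Claybrook 7, Fernley 6, Oakdale 2 (total 15).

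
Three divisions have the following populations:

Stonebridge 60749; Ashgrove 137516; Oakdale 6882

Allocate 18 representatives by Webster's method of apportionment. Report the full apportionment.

Stonebridge 5; Ashgrove 12; Oakdale 1

Standard divisor 205147/18 ≈ 11397.056; standard quotas: Stonebridge 5.330, Ashgrove 12.066, Oakdale 0.604.
Rounding to the nearest integer gives Stonebridge 5, Ashgrove 12, Oakdale 1 — total 18, matching the house size, so no adjustment is needed.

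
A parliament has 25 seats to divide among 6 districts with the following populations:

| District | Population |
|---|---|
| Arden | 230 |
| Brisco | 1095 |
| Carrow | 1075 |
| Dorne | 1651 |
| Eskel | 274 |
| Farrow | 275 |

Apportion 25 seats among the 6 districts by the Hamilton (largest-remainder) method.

Arden 1, Brisco 6, Carrow 6, Dorne 9, Eskel 1, Farrow 2

Total 4600; standard divisor 4600/25 = 184.
Standard quotas: Arden 1.250, Brisco 5.951, Carrow 5.842, Dorne 8.973, Eskel 1.489, Farrow 1.495.
Lower quotas: Arden 1, Brisco 5, Carrow 5, Dorne 8, Eskel 1, Farrow 1 (sum 21, leaving 4 seats).
Remainders in descending order: Dorne 0.973, Brisco 0.951, Carrow 0.842, Farrow 0.495, Eskel 0.489, Arden 0.250.
The surplus seats go to Dorne, Brisco, Carrow, Farrow.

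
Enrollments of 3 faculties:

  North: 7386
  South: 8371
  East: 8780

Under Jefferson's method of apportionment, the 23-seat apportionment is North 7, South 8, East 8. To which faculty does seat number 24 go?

East

Priority for the next seat is population ÷ (current seats + 1).
Priorities: North 923.250, South 930.111, East 975.556.
Highest priority: East.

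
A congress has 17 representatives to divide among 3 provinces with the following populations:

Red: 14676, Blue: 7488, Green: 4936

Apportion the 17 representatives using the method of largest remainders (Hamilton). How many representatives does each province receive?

Red 9, Blue 5, Green 3

Total 27100; standard divisor 27100/17 ≈ 1594.118.
Standard quotas: Red 9.2063, Blue 4.6973, Green 3.0964.
Lower quotas: Red 9, Blue 4, Green 3 (sum 16, leaving 1 seat).
Remainders in descending order: Blue 0.6973, Red 0.2063, Green 0.0964.
The surplus seat goes to Blue.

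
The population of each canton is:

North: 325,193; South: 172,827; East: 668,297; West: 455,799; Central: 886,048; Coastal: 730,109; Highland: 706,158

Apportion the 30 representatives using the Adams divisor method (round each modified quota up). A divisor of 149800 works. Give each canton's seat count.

North=3, South=2, East=5, West=4, Central=6, Coastal=5, Highland=5

With modified divisor 149800: modified quotas North 2.171, South 1.154, East 4.461, West 3.043, Central 5.915, Coastal 4.874, Highland 4.714.
Rounding up: North 3, South 2, East 5, West 4, Central 6, Coastal 5, Highland 5 (total 30).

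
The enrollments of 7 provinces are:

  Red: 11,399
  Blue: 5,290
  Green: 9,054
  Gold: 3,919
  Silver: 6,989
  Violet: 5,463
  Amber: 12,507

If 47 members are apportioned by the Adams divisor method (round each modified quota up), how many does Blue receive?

Standard divisor 54621/47 ≈ 1162.149; standard quotas: Red 9.809, Blue 4.552, Green 7.791, Gold 3.372, Silver 6.014, Violet 4.701, Amber 10.762.
Rounding up gives 10, 5, 8, 4, 7, 5, 11 = 50 seats, so the divisor must be adjusted.
With modified divisor 1280: modified quotas Red 8.905, Blue 4.133, Green 7.073, Gold 3.062, Silver 5.460, Violet 4.268, Amber 9.771.
Rounding up: Red 9, Blue 5, Green 8, Gold 4, Silver 6, Violet 5, Amber 10 (total 47).
Blue receives 5.

5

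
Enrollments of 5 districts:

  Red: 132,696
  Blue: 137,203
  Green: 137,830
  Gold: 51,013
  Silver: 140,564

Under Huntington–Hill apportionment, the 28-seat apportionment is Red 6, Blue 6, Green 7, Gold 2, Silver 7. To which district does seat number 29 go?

Priority for the next seat is population ÷ (√(s·(s+1))).
Priorities: Red 20475.437, Blue 21170.883, Green 18418.308, Gold 20825.970, Silver 18783.655.
Highest priority: Blue.

Blue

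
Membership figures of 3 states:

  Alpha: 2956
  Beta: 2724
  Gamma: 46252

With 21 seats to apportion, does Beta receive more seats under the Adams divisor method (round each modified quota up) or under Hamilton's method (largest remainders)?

Adams

Adams: Alpha 2, Beta 2, Gamma 17.
Hamilton: Alpha 1, Beta 1, Gamma 19.
Beta gets 2 under Adams and 1 under Hamilton.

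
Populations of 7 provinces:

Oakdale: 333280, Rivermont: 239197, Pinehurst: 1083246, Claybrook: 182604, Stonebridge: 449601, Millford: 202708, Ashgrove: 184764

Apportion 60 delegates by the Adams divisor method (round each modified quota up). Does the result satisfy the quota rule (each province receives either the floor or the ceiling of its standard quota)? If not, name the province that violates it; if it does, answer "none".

Pinehurst

Standard quotas: Oakdale 7.474, Rivermont 5.364, Pinehurst 24.293, Claybrook 4.095, Stonebridge 10.083, Millford 4.546, Ashgrove 4.144.
Adams allocation: Oakdale 8, Rivermont 6, Pinehurst 23, Claybrook 4, Stonebridge 10, Millford 5, Ashgrove 4.
Pinehurst has quota 24.293 (lower 24, upper 25) but receives 23 — outside the quota interval.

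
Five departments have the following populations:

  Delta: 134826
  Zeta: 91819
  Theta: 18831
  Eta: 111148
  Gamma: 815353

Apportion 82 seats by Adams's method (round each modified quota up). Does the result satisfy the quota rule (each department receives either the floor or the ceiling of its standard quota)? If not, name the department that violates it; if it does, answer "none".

Standard quotas: Delta 9.433, Zeta 6.424, Theta 1.318, Eta 7.777, Gamma 57.048.
Adams allocation: Delta 10, Zeta 7, Theta 2, Eta 8, Gamma 55.
Gamma has quota 57.048 (lower 57, upper 58) but receives 55 — outside the quota interval.

Gamma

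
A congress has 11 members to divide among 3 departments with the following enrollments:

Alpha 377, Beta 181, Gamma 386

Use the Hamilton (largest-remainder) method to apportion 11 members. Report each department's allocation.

The standard divisor is 944/11 ≈ 85.818.
Standard quotas: Alpha 4.393, Beta 2.109, Gamma 4.498.
Lower quotas: Alpha 4, Beta 2, Gamma 4 (sum 10, leaving 1 seat).
Remainders in descending order: Gamma 0.498, Alpha 0.393, Beta 0.109.
Largest remainder: Gamma receives the extra seat.

Alpha=4, Beta=2, Gamma=5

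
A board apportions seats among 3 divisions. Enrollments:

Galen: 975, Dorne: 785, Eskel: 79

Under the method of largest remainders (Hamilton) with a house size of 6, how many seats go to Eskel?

0

The standard divisor is 1839/6 ≈ 306.5.
Standard quotas: Galen 3.181, Dorne 2.561, Eskel 0.258.
Lower quotas: Galen 3, Dorne 2, Eskel 0 (sum 5, leaving 1 seat).
Remainders in descending order: Dorne 0.561, Eskel 0.258, Galen 0.181.
The surplus seat goes to Dorne.
Eskel receives 0.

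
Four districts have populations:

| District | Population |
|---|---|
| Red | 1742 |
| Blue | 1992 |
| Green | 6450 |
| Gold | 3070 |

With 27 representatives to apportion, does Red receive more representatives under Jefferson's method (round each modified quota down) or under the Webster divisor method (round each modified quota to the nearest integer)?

Jefferson: Red 3, Blue 4, Green 14, Gold 6.
Webster: Red 4, Blue 4, Green 13, Gold 6.
Red gets 3 under Jefferson and 4 under Webster.

Webster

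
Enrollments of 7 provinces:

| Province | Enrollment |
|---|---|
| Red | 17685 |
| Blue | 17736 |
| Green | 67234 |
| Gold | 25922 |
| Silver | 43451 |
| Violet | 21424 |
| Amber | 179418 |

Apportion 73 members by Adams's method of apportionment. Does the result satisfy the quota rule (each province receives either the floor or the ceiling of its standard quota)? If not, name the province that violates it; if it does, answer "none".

Standard quotas: Red 3.462, Blue 3.472, Green 13.163, Gold 5.075, Silver 8.507, Violet 4.194, Amber 35.126.
Adams allocation: Red 4, Blue 4, Green 13, Gold 5, Silver 9, Violet 4, Amber 34.
Amber has quota 35.126 (lower 35, upper 36) but receives 34 — outside the quota interval.

Amber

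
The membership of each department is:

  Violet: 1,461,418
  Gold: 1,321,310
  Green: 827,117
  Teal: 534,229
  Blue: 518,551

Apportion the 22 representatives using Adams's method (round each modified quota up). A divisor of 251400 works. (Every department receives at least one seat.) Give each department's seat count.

Violet=6; Gold=6; Green=4; Teal=3; Blue=3

With modified divisor 251400: modified quotas Violet 5.813, Gold 5.256, Green 3.290, Teal 2.125, Blue 2.063.
Rounding up: Violet 6, Gold 6, Green 4, Teal 3, Blue 3 (total 22).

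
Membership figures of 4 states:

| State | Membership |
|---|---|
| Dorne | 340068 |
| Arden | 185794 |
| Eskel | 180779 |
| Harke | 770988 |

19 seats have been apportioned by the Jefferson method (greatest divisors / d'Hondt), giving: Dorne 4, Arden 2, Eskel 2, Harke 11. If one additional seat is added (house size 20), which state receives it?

Dorne

Priority for the next seat is population ÷ (current seats + 1).
Priorities: Dorne 68013.600, Arden 61931.333, Eskel 60259.667, Harke 64249.000.
Highest priority: Dorne.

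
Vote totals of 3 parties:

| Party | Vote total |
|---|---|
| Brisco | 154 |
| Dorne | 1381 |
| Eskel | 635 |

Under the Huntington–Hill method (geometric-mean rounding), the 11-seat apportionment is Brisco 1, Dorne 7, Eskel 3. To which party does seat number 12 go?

Dorne

Priority for the next seat is population ÷ (√(s·(s+1))).
Priorities: Brisco 108.894, Dorne 184.544, Eskel 183.309.
Highest priority: Dorne.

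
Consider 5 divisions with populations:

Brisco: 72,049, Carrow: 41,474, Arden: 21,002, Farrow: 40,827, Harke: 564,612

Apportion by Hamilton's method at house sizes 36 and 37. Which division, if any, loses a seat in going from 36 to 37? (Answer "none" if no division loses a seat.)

none

At 36 seats: Brisco 4, Carrow 2, Arden 1, Farrow 2, Harke 27.
At 37 seats: Brisco 4, Carrow 2, Arden 1, Farrow 2, Harke 28.
No division's allocation decreased.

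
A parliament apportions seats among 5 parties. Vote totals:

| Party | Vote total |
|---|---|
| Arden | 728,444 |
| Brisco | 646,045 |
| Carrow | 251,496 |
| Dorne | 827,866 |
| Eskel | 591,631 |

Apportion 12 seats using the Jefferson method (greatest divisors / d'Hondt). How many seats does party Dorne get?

Standard divisor 3045482/12 ≈ 253790.167; standard quotas: Arden 2.870, Brisco 2.546, Carrow 0.991, Dorne 3.262, Eskel 2.331.
Rounding down gives 2, 2, 0, 3, 2 = 9 seats, so the divisor must be adjusted.
With modified divisor 211200: modified quotas Arden 3.449, Brisco 3.059, Carrow 1.191, Dorne 3.920, Eskel 2.801.
Rounding down: Arden 3, Brisco 3, Carrow 1, Dorne 3, Eskel 2 (total 12).
Dorne receives 3.

3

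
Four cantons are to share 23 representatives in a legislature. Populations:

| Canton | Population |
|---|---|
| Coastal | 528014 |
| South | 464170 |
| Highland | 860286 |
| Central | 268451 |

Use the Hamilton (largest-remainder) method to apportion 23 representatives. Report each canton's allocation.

Coastal: 6; South: 5; Highland: 9; Central: 3

The standard divisor is 2120921/23 ≈ 92213.957.
Standard quotas: Coastal 5.7260, South 5.0336, Highland 9.3292, Central 2.9112.
Lower quotas: Coastal 5, South 5, Highland 9, Central 2 (sum 21, leaving 2 seats).
Remainders in descending order: Central 0.9112, Coastal 0.7260, Highland 0.3292, South 0.0336.
The surplus seats go to Central, Coastal.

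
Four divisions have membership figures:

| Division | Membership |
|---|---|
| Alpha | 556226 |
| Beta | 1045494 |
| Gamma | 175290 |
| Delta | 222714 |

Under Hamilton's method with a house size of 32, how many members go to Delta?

The standard divisor is 1999724/32 ≈ 62491.375.
Standard quotas: Alpha 8.9008, Beta 16.7302, Gamma 2.8050, Delta 3.5639.
Lower quotas: Alpha 8, Beta 16, Gamma 2, Delta 3 (sum 29, leaving 3 seats).
Remainders in descending order: Alpha 0.9008, Gamma 0.8050, Beta 0.7302, Delta 0.5639.
Largest remainders: Alpha, Gamma, Beta receive the extra seats.
Delta receives 3.

3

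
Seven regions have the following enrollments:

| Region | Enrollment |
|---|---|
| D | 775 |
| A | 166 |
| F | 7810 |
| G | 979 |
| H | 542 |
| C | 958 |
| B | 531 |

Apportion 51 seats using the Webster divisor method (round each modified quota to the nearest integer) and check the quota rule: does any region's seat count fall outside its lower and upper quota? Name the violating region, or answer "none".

F

Standard quotas: D 3.361, A 0.720, F 33.867, G 4.245, H 2.350, C 4.154, B 2.303.
Webster allocation: D 3, A 1, F 35, G 4, H 2, C 4, B 2.
F has quota 33.867 (lower 33, upper 34) but receives 35 — outside the quota interval.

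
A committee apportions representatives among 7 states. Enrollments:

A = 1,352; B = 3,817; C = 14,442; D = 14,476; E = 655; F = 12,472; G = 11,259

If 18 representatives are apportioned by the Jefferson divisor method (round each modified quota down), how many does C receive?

5

Standard divisor 58473/18 ≈ 3248.5; standard quotas: A 0.416, B 1.175, C 4.446, D 4.456, E 0.202, F 3.839, G 3.466.
Rounding down gives 0, 1, 4, 4, 0, 3, 3 = 15 seats, so the divisor must be adjusted.
With modified divisor 2850: modified quotas A 0.474, B 1.339, C 5.067, D 5.079, E 0.230, F 4.376, G 3.951.
Rounding down: A 0, B 1, C 5, D 5, E 0, F 4, G 3 (total 18).
C receives 5.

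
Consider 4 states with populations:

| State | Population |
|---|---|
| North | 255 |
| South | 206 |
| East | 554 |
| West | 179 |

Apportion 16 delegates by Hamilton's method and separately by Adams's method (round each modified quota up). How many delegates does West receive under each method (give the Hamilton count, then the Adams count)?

2 and 3

Hamilton: North 3, South 3, East 8, West 2.
Adams: North 3, South 3, East 7, West 3.
West gets 2 under Hamilton and 3 under Adams.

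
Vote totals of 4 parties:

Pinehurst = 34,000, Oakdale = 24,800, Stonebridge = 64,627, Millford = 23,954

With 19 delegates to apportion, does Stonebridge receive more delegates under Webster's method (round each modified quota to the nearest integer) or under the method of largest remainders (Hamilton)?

Webster

Webster: Pinehurst 4, Oakdale 3, Stonebridge 9, Millford 3.
Hamilton: Pinehurst 5, Oakdale 3, Stonebridge 8, Millford 3.
Stonebridge gets 9 under Webster and 8 under Hamilton.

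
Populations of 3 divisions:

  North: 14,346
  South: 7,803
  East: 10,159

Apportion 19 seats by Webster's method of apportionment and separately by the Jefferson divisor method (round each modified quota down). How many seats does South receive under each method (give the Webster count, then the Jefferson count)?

Webster: North 8, South 5, East 6.
Jefferson: North 9, South 4, East 6.
South gets 5 under Webster and 4 under Jefferson.

5 and 4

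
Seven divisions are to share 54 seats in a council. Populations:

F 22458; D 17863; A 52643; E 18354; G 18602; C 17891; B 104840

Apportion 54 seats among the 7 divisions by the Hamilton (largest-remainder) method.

The standard divisor is 252651/54 ≈ 4678.722.
Standard quotas: F 4.8000, D 3.8179, A 11.2516, E 3.9229, G 3.9759, C 3.8239, B 22.4078.
Lower quotas: F 4, D 3, A 11, E 3, G 3, C 3, B 22 (sum 49, leaving 5 seats).
Remainders in descending order: G 0.9759, E 0.9229, C 0.8239, D 0.8179, F 0.8000, B 0.4078, A 0.2516.
Largest remainders: G, E, C, D, F receive the extra seats.

F=5; D=4; A=11; E=4; G=4; C=4; B=22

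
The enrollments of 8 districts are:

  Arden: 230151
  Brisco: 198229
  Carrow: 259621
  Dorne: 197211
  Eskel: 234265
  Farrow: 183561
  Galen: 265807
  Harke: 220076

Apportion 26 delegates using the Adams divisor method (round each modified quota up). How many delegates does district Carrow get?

Standard divisor 1788921/26 ≈ 68804.654; standard quotas: Arden 3.345, Brisco 2.881, Carrow 3.773, Dorne 2.866, Eskel 3.405, Farrow 2.668, Galen 3.863, Harke 3.199.
Rounding up gives 4, 3, 4, 3, 4, 3, 4, 4 = 29 seats, so the divisor must be adjusted.
With modified divisor 82300: modified quotas Arden 2.796, Brisco 2.409, Carrow 3.155, Dorne 2.396, Eskel 2.846, Farrow 2.230, Galen 3.230, Harke 2.674.
Rounding up: Arden 3, Brisco 3, Carrow 4, Dorne 3, Eskel 3, Farrow 3, Galen 4, Harke 3 (total 26).
Carrow receives 4.

4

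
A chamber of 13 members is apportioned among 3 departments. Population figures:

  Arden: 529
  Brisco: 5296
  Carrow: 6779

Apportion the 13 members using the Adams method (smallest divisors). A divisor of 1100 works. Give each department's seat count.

Arden 1, Brisco 5, Carrow 7

With modified divisor 1100: modified quotas Arden 0.481, Brisco 4.815, Carrow 6.163.
Rounding up: Arden 1, Brisco 5, Carrow 7 (total 13).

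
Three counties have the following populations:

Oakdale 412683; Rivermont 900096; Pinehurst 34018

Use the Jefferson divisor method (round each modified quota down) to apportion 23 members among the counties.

Standard divisor 1346797/23 ≈ 58556.391; standard quotas: Oakdale 7.048, Rivermont 15.371, Pinehurst 0.581.
Rounding down gives 7, 15, 0 = 22 seats, so the divisor must be adjusted.
With modified divisor 54600: modified quotas Oakdale 7.558, Rivermont 16.485, Pinehurst 0.623.
Rounding down: Oakdale 7, Rivermont 16, Pinehurst 0 (total 23).

Oakdale: 7, Rivermont: 16, Pinehurst: 0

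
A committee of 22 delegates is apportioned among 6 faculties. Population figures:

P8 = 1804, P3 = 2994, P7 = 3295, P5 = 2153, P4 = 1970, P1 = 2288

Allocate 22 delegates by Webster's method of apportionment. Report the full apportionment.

P8: 3, P3: 5, P7: 5, P5: 3, P4: 3, P1: 3

Standard divisor 14504/22 ≈ 659.273; standard quotas: P8 2.736, P3 4.541, P7 4.998, P5 3.266, P4 2.988, P1 3.470.
Rounding to the nearest integer gives P8 3, P3 5, P7 5, P5 3, P4 3, P1 3 — total 22, matching the house size, so no adjustment is needed.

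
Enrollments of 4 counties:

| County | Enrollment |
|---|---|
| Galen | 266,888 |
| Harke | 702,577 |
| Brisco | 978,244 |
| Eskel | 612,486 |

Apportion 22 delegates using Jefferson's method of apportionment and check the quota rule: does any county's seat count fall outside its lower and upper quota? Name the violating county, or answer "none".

none

Standard quotas: Galen 2.293, Harke 6.037, Brisco 8.406, Eskel 5.263.
Jefferson allocation: Galen 2, Harke 6, Brisco 9, Eskel 5.
Every allocation lies between the lower and upper quota.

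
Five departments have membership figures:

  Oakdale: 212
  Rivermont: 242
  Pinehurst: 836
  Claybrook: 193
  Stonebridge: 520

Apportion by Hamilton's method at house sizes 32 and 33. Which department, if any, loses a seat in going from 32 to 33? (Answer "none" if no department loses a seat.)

Oakdale

At 32 seats: Oakdale 4, Rivermont 4, Pinehurst 13, Claybrook 3, Stonebridge 8.
At 33 seats: Oakdale 3, Rivermont 4, Pinehurst 14, Claybrook 3, Stonebridge 9.
Oakdale drops from 4 to 3.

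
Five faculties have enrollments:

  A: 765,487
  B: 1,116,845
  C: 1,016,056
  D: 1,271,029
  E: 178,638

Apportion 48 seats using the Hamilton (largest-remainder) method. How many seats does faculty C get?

The standard divisor is 4348055/48 ≈ 90584.479.
Standard quotas: A 8.4505, B 12.3293, C 11.2167, D 14.0314, E 1.9721.
Lower quotas: A 8, B 12, C 11, D 14, E 1 (sum 46, leaving 2 seats).
Remainders in descending order: E 0.9721, A 0.4505, B 0.3293, C 0.2167, D 0.0314.
The surplus seats go to E, A.
C receives 11.

11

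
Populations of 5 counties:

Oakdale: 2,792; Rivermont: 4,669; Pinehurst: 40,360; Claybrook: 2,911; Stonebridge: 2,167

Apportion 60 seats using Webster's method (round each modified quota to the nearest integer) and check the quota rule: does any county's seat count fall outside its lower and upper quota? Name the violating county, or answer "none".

Pinehurst

Standard quotas: Oakdale 3.167, Rivermont 5.296, Pinehurst 45.778, Claybrook 3.302, Stonebridge 2.458.
Webster allocation: Oakdale 3, Rivermont 5, Pinehurst 47, Claybrook 3, Stonebridge 2.
Pinehurst has quota 45.778 (lower 45, upper 46) but receives 47 — outside the quota interval.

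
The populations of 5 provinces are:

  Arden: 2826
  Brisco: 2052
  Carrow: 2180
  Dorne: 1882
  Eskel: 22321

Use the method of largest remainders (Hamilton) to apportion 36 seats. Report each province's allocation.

Total 31261; standard divisor 31261/36 ≈ 868.361.
Standard quotas: Arden 3.2544, Brisco 2.3631, Carrow 2.5105, Dorne 2.1673, Eskel 25.7047.
Lower quotas: Arden 3, Brisco 2, Carrow 2, Dorne 2, Eskel 25 (sum 34, leaving 2 seats).
Remainders in descending order: Eskel 0.7047, Carrow 0.5105, Brisco 0.3631, Arden 0.2544, Dorne 0.1673.
Largest remainders: Eskel, Carrow receive the extra seats.

Arden=3, Brisco=2, Carrow=3, Dorne=2, Eskel=26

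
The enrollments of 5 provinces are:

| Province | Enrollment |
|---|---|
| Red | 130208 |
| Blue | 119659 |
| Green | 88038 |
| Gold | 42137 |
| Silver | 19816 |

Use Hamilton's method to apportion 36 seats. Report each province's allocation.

Red: 11, Blue: 11, Green: 8, Gold: 4, Silver: 2

The standard divisor is 399858/36 ≈ 11107.167.
Standard quotas: Red 11.7229, Blue 10.7731, Green 7.9262, Gold 3.7937, Silver 1.7841.
Lower quotas: Red 11, Blue 10, Green 7, Gold 3, Silver 1 (sum 32, leaving 4 seats).
Remainders in descending order: Green 0.9262, Gold 0.7937, Silver 0.7841, Blue 0.7731, Red 0.7229.
Largest remainders: Green, Gold, Silver, Blue receive the extra seats.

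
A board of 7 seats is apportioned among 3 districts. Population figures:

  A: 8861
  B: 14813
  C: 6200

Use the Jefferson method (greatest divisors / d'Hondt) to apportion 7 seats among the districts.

A 2; B 4; C 1

Standard divisor 29874/7 ≈ 4267.714; standard quotas: A 2.076, B 3.471, C 1.453.
Rounding down gives 2, 3, 1 = 6 seats, so the divisor must be adjusted.
With modified divisor 3400: modified quotas A 2.606, B 4.357, C 1.824.
Rounding down: A 2, B 4, C 1 (total 7).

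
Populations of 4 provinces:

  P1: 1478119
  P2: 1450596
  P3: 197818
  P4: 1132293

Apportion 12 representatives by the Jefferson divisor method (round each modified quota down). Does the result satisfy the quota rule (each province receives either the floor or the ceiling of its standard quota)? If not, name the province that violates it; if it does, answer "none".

Standard quotas: P1 4.165, P2 4.087, P3 0.557, P4 3.190.
Jefferson allocation: P1 5, P2 4, P3 0, P4 3.
Every allocation lies between the lower and upper quota.

none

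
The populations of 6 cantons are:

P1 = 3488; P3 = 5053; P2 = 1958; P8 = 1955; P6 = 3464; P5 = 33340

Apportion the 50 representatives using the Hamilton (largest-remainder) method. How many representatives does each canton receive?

P1: 4, P3: 5, P2: 2, P8: 2, P6: 3, P5: 34

The standard divisor is 49258/50 ≈ 985.16.
Standard quotas: P1 3.5405, P3 5.1291, P2 1.9875, P8 1.9844, P6 3.5162, P5 33.8422.
Lower quotas: P1 3, P3 5, P2 1, P8 1, P6 3, P5 33 (sum 46, leaving 4 seats).
Remainders in descending order: P2 0.9875, P8 0.9844, P5 0.8422, P1 0.5405, P6 0.5162, P3 0.1291.
Largest remainders: P2, P8, P5, P1 receive the extra seats.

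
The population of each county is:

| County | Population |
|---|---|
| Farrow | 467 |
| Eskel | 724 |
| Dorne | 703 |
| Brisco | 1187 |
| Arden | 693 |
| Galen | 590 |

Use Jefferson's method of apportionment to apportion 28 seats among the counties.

Farrow 3; Eskel 5; Dorne 4; Brisco 8; Arden 4; Galen 4

Standard divisor 4364/28 ≈ 155.857; standard quotas: Farrow 2.996, Eskel 4.645, Dorne 4.511, Brisco 7.616, Arden 4.446, Galen 3.786.
Rounding down gives 2, 4, 4, 7, 4, 3 = 24 seats, so the divisor must be adjusted.
With modified divisor 143: modified quotas Farrow 3.266, Eskel 5.063, Dorne 4.916, Brisco 8.301, Arden 4.846, Galen 4.126.
Rounding down: Farrow 3, Eskel 5, Dorne 4, Brisco 8, Arden 4, Galen 4 (total 28).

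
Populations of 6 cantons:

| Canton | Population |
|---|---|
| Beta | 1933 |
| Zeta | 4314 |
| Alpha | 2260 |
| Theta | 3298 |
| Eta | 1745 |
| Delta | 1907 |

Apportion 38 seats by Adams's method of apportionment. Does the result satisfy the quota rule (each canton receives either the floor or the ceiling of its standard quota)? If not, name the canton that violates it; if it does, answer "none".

Standard quotas: Beta 4.752, Zeta 10.606, Alpha 5.556, Theta 8.108, Eta 4.290, Delta 4.688.
Adams allocation: Beta 5, Zeta 10, Alpha 6, Theta 8, Eta 4, Delta 5.
Every allocation lies between the lower and upper quota.

none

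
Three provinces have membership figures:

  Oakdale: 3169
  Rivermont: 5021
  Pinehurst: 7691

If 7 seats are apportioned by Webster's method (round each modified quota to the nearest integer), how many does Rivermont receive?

Standard divisor 15881/7 ≈ 2268.714; standard quotas: Oakdale 1.397, Rivermont 2.213, Pinehurst 3.390.
Rounding to the nearest integer gives 1, 2, 3 = 6 seats, so the divisor must be adjusted.
With modified divisor 2160: modified quotas Oakdale 1.467, Rivermont 2.325, Pinehurst 3.561.
Rounding to the nearest integer: Oakdale 1, Rivermont 2, Pinehurst 4 (total 7).
Rivermont receives 2.

2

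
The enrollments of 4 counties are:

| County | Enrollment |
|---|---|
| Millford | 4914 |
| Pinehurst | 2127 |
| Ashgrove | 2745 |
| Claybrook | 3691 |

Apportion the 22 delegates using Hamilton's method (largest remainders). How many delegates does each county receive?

Millford 8, Pinehurst 3, Ashgrove 5, Claybrook 6

The standard divisor is 13477/22 ≈ 612.591.
Standard quotas: Millford 8.022, Pinehurst 3.472, Ashgrove 4.481, Claybrook 6.025.
Lower quotas: Millford 8, Pinehurst 3, Ashgrove 4, Claybrook 6 (sum 21, leaving 1 seat).
Remainders in descending order: Ashgrove 0.481, Pinehurst 0.472, Claybrook 0.025, Millford 0.022.
The surplus seat goes to Ashgrove.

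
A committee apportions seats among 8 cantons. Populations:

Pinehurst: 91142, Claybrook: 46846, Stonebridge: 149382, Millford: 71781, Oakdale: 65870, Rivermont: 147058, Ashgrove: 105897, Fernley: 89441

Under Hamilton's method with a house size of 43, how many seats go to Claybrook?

3

Total 767417; standard divisor 767417/43 ≈ 17846.907.
Standard quotas: Pinehurst 5.1069, Claybrook 2.6249, Stonebridge 8.3702, Millford 4.0220, Oakdale 3.6908, Rivermont 8.2400, Ashgrove 5.9336, Fernley 5.0116.
Lower quotas: Pinehurst 5, Claybrook 2, Stonebridge 8, Millford 4, Oakdale 3, Rivermont 8, Ashgrove 5, Fernley 5 (sum 40, leaving 3 seats).
Remainders in descending order: Ashgrove 0.9336, Oakdale 0.6908, Claybrook 0.6249, Stonebridge 0.3702, Rivermont 0.2400, Pinehurst 0.1069, Millford 0.0220, Fernley 0.0116.
Largest remainders: Ashgrove, Oakdale, Claybrook receive the extra seats.
Claybrook receives 3.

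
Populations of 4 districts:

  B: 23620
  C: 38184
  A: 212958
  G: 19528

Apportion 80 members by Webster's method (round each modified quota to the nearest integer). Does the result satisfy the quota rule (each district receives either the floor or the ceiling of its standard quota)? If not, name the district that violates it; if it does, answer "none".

Standard quotas: B 6.421, C 10.380, A 57.891, G 5.309.
Webster allocation: B 6, C 10, A 59, G 5.
A has quota 57.891 (lower 57, upper 58) but receives 59 — outside the quota interval.

A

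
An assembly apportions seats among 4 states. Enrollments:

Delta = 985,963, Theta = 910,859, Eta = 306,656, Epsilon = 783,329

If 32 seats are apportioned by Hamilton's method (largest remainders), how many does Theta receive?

10

Standard divisor: 2986807 ÷ 32 ≈ 93337.719.
Standard quotas: Delta 10.5634, Theta 9.7587, Eta 3.2854, Epsilon 8.3924.
Lower quotas: Delta 10, Theta 9, Eta 3, Epsilon 8 (sum 30, leaving 2 seats).
Remainders in descending order: Theta 0.7587, Delta 0.5634, Epsilon 0.3924, Eta 0.2854.
The surplus seats go to Theta, Delta.
Theta receives 10.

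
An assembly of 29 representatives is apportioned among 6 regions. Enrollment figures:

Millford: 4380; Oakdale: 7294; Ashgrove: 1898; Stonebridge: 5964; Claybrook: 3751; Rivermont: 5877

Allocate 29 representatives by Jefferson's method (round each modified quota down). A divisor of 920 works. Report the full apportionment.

Millford 4; Oakdale 7; Ashgrove 2; Stonebridge 6; Claybrook 4; Rivermont 6

With modified divisor 920: modified quotas Millford 4.761, Oakdale 7.928, Ashgrove 2.063, Stonebridge 6.483, Claybrook 4.077, Rivermont 6.388.
Rounding down: Millford 4, Oakdale 7, Ashgrove 2, Stonebridge 6, Claybrook 4, Rivermont 6 (total 29).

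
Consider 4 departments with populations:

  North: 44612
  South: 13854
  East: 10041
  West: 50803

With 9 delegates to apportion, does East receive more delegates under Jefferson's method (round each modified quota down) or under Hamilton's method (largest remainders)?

Jefferson: North 4, South 1, East 0, West 4.
Hamilton: North 3, South 1, East 1, West 4.
East gets 0 under Jefferson and 1 under Hamilton.

Hamilton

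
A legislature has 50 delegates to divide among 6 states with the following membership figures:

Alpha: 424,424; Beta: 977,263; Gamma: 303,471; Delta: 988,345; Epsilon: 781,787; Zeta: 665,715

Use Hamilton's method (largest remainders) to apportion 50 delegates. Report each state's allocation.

Alpha 5, Beta 12, Gamma 4, Delta 12, Epsilon 9, Zeta 8

Total 4141005; standard divisor 4141005/50 ≈ 82820.1.
Standard quotas: Alpha 5.1246, Beta 11.7998, Gamma 3.6642, Delta 11.9336, Epsilon 9.4396, Zeta 8.0381.
Lower quotas: Alpha 5, Beta 11, Gamma 3, Delta 11, Epsilon 9, Zeta 8 (sum 47, leaving 3 seats).
Remainders in descending order: Delta 0.9336, Beta 0.7998, Gamma 0.6642, Epsilon 0.4396, Alpha 0.1246, Zeta 0.0381.
The surplus seats go to Delta, Beta, Gamma.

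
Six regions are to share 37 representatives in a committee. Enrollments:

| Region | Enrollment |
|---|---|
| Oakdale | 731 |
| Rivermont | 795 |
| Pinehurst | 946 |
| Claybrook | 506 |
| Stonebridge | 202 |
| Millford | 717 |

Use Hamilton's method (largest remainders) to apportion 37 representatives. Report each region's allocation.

Oakdale=7, Rivermont=7, Pinehurst=9, Claybrook=5, Stonebridge=2, Millford=7

Total 3897; standard divisor 3897/37 ≈ 105.324.
Standard quotas: Oakdale 6.940, Rivermont 7.548, Pinehurst 8.982, Claybrook 4.804, Stonebridge 1.918, Millford 6.808.
Lower quotas: Oakdale 6, Rivermont 7, Pinehurst 8, Claybrook 4, Stonebridge 1, Millford 6 (sum 32, leaving 5 seats).
Remainders in descending order: Pinehurst 0.982, Oakdale 0.940, Stonebridge 0.918, Millford 0.808, Claybrook 0.804, Rivermont 0.548.
The surplus seats go to Pinehurst, Oakdale, Stonebridge, Millford, Claybrook.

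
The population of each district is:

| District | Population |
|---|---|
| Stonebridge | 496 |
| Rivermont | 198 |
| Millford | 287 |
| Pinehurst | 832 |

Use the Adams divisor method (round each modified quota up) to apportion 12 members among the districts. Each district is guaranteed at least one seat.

Standard divisor 1813/12 ≈ 151.083; standard quotas: Stonebridge 3.283, Rivermont 1.311, Millford 1.900, Pinehurst 5.507.
Rounding up gives 4, 2, 2, 6 = 14 seats, so the divisor must be adjusted.
With modified divisor 180: modified quotas Stonebridge 2.756, Rivermont 1.100, Millford 1.594, Pinehurst 4.622.
Rounding up: Stonebridge 3, Rivermont 2, Millford 2, Pinehurst 5 (total 12).

Stonebridge=3; Rivermont=2; Millford=2; Pinehurst=5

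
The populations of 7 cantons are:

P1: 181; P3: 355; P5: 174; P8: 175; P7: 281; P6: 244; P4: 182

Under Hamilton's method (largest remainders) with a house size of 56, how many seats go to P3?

13

Standard divisor: 1592 ÷ 56 ≈ 28.429.
Standard quotas: P1 6.367, P3 12.487, P5 6.121, P8 6.156, P7 9.884, P6 8.583, P4 6.402.
Lower quotas: P1 6, P3 12, P5 6, P8 6, P7 9, P6 8, P4 6 (sum 53, leaving 3 seats).
Remainders in descending order: P7 0.884, P6 0.583, P3 0.487, P4 0.402, P1 0.367, P8 0.156, P5 0.121.
Largest remainders: P7, P6, P3 receive the extra seats.
P3 receives 13.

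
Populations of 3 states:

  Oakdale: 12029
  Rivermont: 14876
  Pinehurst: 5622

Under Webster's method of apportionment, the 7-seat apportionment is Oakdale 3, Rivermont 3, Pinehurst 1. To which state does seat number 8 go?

Priority for the next seat is population ÷ (current seats + 0.5).
Priorities: Oakdale 3436.857, Rivermont 4250.286, Pinehurst 3748.000.
Highest priority: Rivermont.

Rivermont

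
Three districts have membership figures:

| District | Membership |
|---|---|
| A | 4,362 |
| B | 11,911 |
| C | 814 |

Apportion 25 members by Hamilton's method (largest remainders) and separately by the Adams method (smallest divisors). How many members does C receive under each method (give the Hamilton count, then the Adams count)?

1 and 2

Hamilton: A 6, B 18, C 1.
Adams: A 6, B 17, C 2.
C gets 1 under Hamilton and 2 under Adams.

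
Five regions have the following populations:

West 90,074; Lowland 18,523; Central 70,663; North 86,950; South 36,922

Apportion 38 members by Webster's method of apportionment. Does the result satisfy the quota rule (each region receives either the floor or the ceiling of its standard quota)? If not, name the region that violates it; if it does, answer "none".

none

Standard quotas: West 11.291, Lowland 2.322, Central 8.858, North 10.900, South 4.628.
Webster allocation: West 11, Lowland 2, Central 9, North 11, South 5.
Every allocation lies between the lower and upper quota.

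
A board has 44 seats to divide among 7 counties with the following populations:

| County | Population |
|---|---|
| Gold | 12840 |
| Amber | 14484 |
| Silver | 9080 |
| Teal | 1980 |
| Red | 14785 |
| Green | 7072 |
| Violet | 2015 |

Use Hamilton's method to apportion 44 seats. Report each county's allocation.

Total 62256; standard divisor 62256/44 ≈ 1414.909.
Standard quotas: Gold 9.0748, Amber 10.2367, Silver 6.4174, Teal 1.3994, Red 10.4494, Green 4.9982, Violet 1.4241.
Lower quotas: Gold 9, Amber 10, Silver 6, Teal 1, Red 10, Green 4, Violet 1 (sum 41, leaving 3 seats).
Remainders in descending order: Green 0.9982, Red 0.4494, Violet 0.4241, Silver 0.4174, Teal 0.3994, Amber 0.2367, Gold 0.0748.
The surplus seats go to Green, Red, Violet.

Gold=9, Amber=10, Silver=6, Teal=1, Red=11, Green=5, Violet=2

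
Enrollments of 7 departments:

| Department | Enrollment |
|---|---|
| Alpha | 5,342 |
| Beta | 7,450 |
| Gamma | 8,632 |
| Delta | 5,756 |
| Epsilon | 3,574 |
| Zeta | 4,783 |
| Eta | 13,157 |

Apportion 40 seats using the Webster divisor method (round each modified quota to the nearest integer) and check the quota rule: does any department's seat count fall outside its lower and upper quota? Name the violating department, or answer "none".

none

Standard quotas: Alpha 4.388, Beta 6.120, Gamma 7.091, Delta 4.728, Epsilon 2.936, Zeta 3.929, Eta 10.808.
Webster allocation: Alpha 4, Beta 6, Gamma 7, Delta 5, Epsilon 3, Zeta 4, Eta 11.
Every allocation lies between the lower and upper quota.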